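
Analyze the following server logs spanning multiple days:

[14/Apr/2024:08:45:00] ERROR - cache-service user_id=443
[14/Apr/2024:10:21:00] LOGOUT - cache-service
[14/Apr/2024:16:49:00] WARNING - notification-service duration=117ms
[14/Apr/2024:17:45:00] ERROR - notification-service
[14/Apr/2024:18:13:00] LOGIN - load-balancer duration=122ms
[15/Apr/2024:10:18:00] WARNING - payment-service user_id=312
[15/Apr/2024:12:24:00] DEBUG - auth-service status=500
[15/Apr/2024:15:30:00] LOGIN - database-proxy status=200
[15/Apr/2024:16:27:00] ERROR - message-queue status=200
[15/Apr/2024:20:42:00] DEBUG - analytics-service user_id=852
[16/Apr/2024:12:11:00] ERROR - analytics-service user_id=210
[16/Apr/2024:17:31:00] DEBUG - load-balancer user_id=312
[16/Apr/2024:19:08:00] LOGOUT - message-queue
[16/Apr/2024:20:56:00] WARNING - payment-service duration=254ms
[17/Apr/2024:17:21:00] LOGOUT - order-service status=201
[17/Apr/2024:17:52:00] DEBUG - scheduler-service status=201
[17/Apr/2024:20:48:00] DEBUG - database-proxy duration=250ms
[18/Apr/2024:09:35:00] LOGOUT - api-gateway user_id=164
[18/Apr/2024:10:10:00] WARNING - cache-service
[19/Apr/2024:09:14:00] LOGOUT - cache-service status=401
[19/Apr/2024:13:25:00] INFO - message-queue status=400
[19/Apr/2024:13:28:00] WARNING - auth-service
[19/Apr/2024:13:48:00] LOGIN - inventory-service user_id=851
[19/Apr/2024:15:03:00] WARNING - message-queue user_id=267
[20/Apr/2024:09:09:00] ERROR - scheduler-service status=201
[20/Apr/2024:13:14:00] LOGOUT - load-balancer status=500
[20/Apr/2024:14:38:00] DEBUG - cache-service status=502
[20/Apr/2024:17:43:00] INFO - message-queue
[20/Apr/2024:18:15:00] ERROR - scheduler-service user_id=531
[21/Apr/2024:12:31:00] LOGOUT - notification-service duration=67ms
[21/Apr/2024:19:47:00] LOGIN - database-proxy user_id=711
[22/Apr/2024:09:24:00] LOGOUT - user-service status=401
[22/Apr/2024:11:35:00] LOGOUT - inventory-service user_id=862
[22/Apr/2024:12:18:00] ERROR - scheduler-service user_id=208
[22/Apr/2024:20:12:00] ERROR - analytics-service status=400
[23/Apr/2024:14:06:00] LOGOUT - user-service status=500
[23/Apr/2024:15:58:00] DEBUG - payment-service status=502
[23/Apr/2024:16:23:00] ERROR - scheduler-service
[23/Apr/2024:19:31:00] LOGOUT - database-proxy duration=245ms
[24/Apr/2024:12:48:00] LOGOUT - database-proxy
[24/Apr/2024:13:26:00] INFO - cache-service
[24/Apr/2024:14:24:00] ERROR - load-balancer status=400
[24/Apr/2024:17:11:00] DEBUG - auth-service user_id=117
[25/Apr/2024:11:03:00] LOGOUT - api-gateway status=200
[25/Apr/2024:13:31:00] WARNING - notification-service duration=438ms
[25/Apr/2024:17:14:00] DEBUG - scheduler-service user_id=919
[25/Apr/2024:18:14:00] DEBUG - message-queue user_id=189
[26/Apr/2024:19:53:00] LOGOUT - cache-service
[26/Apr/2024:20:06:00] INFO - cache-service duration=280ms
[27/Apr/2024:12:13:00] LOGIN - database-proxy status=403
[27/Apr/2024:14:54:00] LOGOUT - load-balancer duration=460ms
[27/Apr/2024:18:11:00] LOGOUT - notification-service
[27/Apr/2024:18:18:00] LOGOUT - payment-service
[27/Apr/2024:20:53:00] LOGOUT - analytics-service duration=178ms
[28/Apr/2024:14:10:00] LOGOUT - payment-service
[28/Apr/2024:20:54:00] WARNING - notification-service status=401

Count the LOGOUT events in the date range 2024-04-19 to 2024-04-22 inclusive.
5

To filter by date range:

1. Date range: 2024-04-19 through 2024-04-22, both dates inclusive
2. Filter for LOGOUT events whose date falls in this range
3. Count matching events: 5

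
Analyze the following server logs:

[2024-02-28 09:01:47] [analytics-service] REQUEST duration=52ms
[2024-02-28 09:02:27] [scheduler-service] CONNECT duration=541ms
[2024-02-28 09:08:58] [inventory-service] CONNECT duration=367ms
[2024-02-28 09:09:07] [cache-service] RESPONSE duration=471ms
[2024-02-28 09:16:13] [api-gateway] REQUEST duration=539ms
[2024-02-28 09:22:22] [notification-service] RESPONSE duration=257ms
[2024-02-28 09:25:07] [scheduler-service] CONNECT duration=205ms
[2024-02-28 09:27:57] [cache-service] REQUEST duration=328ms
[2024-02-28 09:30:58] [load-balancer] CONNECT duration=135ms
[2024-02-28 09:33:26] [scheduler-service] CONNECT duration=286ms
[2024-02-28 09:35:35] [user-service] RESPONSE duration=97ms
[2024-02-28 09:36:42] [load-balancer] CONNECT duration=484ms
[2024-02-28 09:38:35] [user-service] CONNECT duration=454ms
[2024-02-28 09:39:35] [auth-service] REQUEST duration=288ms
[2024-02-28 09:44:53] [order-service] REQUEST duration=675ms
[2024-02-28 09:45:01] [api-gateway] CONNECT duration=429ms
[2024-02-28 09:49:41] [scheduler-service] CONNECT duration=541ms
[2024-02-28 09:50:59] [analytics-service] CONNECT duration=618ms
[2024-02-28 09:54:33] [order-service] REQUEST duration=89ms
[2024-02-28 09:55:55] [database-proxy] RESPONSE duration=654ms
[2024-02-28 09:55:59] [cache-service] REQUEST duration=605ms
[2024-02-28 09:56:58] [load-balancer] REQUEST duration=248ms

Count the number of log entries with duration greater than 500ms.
7

To count timeouts:

1. Threshold: 500ms
2. Extract duration from each log entry
3. Count entries where duration > 500
4. Timeout count: 7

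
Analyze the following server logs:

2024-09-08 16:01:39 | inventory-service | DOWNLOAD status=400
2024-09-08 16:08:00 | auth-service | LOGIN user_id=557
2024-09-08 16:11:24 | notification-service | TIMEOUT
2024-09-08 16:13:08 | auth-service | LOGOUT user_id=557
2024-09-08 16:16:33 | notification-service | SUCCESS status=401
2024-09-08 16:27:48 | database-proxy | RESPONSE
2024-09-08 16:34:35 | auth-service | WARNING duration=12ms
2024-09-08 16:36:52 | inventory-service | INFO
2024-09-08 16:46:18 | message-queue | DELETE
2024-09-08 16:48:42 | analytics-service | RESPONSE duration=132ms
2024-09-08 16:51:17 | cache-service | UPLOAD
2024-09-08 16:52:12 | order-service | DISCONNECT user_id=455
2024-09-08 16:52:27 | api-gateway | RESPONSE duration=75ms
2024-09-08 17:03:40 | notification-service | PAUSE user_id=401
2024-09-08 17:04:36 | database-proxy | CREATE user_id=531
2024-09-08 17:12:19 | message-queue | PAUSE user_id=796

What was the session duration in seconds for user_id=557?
308

To calculate session duration:

1. Find LOGIN event for user_id=557: 2024-09-08 16:08:00
2. Find LOGOUT event for user_id=557: 2024-09-08 16:13:08
3. Session duration: 2024-09-08 16:13:08 - 2024-09-08 16:08:00 = 308 seconds (5 minutes)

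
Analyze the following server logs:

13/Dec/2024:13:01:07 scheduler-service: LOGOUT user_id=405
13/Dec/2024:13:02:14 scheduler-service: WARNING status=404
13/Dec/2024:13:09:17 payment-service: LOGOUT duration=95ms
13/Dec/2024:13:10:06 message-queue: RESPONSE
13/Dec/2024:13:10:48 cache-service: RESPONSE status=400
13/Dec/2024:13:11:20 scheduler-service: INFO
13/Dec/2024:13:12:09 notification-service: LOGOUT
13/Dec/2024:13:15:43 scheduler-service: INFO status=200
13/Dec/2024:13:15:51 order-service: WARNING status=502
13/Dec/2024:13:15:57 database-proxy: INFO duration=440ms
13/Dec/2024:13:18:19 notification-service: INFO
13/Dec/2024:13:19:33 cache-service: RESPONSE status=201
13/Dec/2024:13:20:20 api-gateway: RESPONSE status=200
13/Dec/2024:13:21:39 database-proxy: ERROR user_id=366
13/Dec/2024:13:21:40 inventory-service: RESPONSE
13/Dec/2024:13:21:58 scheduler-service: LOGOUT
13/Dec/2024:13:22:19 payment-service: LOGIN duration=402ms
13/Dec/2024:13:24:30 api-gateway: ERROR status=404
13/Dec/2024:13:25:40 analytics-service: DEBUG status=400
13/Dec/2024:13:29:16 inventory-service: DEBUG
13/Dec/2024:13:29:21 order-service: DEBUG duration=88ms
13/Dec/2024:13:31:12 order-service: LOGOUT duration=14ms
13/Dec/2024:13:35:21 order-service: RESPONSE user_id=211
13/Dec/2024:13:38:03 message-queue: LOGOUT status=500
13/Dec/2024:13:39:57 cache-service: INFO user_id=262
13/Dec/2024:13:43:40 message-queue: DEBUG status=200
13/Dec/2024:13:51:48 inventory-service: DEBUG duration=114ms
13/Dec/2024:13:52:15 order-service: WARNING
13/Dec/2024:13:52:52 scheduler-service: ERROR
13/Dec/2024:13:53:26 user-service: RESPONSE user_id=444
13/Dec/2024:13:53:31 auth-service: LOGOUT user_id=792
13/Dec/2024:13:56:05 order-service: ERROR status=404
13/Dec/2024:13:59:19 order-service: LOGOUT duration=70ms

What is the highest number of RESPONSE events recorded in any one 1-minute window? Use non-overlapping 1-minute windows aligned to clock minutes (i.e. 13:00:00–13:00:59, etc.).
2

To find the burst window:

1. Divide the log period into non-overlapping 1-minute windows starting at 13:00
2. Count RESPONSE events in each window
3. Find the window with maximum count
4. Maximum events in a window: 2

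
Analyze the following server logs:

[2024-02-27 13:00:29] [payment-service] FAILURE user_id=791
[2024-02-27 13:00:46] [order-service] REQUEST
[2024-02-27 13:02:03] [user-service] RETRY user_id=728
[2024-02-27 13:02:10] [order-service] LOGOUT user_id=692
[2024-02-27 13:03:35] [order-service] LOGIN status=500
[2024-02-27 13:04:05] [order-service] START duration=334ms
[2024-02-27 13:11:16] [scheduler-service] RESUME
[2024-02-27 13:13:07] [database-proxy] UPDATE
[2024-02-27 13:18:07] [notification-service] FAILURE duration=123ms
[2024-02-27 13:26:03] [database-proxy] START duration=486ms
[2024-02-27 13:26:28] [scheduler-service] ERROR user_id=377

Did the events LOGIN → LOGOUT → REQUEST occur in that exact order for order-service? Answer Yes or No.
No

To verify sequence order:

1. Find all events in sequence LOGIN → LOGOUT → REQUEST for order-service
2. Extract their timestamps
3. Check if timestamps are in ascending order
4. Result: No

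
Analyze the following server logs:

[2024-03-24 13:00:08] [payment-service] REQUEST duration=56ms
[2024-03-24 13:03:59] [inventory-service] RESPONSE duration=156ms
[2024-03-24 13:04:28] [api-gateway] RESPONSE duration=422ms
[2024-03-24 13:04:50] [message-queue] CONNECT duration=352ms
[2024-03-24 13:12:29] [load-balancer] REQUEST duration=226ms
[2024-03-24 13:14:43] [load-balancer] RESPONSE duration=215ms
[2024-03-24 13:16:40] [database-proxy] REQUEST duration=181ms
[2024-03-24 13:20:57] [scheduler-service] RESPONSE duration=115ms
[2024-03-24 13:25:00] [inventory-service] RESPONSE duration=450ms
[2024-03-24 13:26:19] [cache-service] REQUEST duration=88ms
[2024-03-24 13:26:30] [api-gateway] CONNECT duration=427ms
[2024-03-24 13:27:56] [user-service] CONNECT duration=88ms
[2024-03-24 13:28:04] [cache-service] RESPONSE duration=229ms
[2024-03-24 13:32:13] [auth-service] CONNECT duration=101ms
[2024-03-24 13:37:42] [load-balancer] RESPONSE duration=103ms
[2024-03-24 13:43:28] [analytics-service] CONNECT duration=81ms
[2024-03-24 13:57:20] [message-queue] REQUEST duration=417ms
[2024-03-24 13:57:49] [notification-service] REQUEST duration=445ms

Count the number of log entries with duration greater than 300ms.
6

To count timeouts:

1. Threshold: 300ms
2. Extract duration from each log entry
3. Count entries where duration > 300
4. Timeout count: 6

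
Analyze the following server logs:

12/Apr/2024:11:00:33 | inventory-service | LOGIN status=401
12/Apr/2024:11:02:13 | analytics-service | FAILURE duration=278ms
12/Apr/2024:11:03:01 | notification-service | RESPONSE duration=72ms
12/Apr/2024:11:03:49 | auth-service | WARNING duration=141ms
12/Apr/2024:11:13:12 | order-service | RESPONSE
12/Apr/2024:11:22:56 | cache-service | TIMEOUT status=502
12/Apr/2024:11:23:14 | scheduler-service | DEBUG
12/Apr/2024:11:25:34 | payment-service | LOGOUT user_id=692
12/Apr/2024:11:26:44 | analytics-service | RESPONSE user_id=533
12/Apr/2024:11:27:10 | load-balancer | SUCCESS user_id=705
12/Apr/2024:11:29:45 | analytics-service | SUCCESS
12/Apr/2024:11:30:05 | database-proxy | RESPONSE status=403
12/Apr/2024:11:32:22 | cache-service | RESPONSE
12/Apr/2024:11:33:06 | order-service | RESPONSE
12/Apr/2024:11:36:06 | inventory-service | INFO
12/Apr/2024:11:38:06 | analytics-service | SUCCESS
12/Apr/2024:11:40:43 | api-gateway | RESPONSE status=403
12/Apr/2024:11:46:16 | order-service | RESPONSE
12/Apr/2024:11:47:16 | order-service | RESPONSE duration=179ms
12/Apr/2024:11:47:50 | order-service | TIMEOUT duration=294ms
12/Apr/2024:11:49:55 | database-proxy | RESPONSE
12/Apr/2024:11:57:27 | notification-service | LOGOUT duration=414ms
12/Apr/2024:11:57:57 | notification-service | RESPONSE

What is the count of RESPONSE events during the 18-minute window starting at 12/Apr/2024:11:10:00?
2

To count events in the time window:

1. Window boundaries: 12/Apr/2024:11:10:00 to 12/Apr/2024:11:28:00
2. Filter for RESPONSE events within this window
3. Count matching events: 2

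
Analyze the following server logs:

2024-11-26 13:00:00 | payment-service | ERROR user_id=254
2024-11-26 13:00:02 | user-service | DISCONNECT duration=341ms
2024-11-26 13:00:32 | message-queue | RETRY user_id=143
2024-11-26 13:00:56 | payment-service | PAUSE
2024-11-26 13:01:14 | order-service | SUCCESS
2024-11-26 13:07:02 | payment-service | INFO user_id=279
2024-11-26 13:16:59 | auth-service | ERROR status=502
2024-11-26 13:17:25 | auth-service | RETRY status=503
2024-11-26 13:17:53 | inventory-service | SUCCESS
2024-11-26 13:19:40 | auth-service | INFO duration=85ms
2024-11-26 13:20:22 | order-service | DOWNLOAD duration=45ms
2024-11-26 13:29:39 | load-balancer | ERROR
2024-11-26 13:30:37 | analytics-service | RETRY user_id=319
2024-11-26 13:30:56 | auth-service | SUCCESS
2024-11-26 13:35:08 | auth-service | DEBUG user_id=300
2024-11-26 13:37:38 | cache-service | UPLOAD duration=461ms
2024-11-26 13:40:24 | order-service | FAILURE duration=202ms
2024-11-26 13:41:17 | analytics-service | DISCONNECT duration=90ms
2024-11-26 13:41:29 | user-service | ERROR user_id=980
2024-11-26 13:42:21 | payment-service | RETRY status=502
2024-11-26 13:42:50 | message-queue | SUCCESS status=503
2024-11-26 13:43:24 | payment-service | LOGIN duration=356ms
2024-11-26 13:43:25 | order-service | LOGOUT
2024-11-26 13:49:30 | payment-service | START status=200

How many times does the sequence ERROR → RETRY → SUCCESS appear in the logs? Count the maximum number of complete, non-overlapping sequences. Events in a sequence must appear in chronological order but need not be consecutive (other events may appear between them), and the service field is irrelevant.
4

To count sequences:

1. Look for pattern: ERROR → RETRY → SUCCESS
2. Greedily scan the log in chronological order, matching each sequence element in turn (ignoring service)
3. Each time the full pattern completes, increment the count and restart matching from the next event
4. Complete non-overlapping sequences found: 4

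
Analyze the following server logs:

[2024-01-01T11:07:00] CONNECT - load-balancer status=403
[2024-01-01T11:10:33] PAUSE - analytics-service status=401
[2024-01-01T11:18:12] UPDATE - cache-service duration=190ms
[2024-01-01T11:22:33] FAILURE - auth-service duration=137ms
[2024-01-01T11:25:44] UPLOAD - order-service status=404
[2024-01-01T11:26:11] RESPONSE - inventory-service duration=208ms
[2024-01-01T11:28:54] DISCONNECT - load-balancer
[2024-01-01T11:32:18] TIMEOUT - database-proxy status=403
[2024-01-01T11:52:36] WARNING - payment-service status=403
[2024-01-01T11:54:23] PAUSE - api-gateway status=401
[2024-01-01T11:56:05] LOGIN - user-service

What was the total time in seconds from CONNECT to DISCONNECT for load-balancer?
1314

To calculate state duration:

1. Find CONNECT event for load-balancer: 2024-01-01T11:07:00
2. Find DISCONNECT event for load-balancer: 2024-01-01T11:28:54
3. Calculate duration: 2024-01-01T11:28:54 - 2024-01-01T11:07:00 = 1314 seconds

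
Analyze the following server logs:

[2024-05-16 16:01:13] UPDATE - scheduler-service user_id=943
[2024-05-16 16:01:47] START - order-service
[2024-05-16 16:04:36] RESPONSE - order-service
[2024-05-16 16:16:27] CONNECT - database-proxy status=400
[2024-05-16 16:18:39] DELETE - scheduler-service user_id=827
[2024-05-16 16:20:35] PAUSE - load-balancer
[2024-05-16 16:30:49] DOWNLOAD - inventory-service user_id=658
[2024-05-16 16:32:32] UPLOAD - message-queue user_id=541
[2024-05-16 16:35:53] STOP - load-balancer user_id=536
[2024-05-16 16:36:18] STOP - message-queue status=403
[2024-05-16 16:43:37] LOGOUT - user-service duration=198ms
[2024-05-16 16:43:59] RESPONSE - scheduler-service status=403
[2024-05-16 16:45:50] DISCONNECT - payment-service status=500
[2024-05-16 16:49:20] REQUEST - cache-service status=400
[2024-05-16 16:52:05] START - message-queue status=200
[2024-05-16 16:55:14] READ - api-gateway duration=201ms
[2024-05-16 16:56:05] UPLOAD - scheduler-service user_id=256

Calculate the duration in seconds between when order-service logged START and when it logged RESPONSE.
169

To find the time between events:

1. Locate the first START event for order-service: 2024-05-16 16:01:47
2. Locate the first RESPONSE event for order-service: 2024-05-16 16:04:36
3. Calculate the difference: 2024-05-16 16:04:36 - 2024-05-16 16:01:47 = 169 seconds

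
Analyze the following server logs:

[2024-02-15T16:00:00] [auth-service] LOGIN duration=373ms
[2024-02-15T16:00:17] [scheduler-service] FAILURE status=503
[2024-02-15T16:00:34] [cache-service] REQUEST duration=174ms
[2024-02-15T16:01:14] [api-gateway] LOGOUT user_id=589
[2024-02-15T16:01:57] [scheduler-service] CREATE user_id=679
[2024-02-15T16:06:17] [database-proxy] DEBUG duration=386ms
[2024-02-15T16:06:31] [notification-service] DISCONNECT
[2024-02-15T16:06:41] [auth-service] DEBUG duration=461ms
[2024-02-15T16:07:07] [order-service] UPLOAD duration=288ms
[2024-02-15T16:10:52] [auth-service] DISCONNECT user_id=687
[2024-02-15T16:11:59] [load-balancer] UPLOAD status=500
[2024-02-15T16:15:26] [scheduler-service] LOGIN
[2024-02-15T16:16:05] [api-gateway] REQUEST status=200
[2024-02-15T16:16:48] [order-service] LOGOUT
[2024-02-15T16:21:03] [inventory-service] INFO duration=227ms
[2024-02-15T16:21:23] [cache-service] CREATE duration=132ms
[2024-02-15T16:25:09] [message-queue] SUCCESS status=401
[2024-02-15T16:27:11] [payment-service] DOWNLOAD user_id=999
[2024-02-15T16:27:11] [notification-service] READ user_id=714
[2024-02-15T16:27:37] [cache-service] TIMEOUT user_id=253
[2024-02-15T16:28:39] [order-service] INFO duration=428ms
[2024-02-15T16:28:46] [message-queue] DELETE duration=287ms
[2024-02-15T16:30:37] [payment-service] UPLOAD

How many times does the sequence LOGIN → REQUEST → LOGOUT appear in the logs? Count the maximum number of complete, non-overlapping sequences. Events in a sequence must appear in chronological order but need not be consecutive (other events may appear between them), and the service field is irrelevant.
2

To count sequences:

1. Look for pattern: LOGIN → REQUEST → LOGOUT
2. Greedily scan the log in chronological order, matching each sequence element in turn (ignoring service)
3. Each time the full pattern completes, increment the count and restart matching from the next event
4. Complete non-overlapping sequences found: 2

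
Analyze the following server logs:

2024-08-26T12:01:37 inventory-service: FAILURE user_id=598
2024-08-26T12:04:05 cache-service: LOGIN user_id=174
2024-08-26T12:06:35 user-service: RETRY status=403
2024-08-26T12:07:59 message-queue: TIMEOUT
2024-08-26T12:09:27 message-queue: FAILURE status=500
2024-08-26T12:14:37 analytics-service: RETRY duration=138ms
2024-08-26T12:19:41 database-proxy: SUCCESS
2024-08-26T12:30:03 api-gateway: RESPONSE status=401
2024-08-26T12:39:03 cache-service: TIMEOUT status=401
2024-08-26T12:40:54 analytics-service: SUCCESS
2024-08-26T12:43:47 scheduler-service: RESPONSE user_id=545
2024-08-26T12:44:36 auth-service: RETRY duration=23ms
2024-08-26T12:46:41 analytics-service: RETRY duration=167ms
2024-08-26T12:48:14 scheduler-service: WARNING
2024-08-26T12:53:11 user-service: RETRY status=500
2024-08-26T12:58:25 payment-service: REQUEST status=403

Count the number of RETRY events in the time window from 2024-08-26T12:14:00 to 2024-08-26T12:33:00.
1

To count events in the time window:

1. Window boundaries: 2024-08-26T12:14:00 to 2024-08-26T12:33:00
2. Filter for RETRY events within this window
3. Count matching events: 1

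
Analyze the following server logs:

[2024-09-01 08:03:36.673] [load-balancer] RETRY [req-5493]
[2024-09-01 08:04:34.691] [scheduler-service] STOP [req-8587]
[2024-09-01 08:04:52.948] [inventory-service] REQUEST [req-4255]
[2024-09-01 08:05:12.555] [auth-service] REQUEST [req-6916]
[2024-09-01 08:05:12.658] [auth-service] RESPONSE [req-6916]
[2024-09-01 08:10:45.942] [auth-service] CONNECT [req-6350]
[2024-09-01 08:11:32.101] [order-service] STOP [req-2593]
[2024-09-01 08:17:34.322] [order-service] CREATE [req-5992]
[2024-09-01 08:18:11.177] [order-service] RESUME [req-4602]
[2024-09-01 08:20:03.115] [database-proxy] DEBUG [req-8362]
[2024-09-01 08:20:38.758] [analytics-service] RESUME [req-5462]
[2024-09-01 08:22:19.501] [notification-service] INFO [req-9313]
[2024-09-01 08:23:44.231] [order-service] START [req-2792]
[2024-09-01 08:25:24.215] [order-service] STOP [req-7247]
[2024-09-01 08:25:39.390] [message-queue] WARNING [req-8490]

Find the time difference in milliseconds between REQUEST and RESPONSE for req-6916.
103

To calculate latency:

1. Find REQUEST with id req-6916: 2024-09-01 08:05:12.555
2. Find RESPONSE with id req-6916: 2024-09-01 08:05:12.658
3. Latency: 2024-09-01 08:05:12.658 - 2024-09-01 08:05:12.555 = 103ms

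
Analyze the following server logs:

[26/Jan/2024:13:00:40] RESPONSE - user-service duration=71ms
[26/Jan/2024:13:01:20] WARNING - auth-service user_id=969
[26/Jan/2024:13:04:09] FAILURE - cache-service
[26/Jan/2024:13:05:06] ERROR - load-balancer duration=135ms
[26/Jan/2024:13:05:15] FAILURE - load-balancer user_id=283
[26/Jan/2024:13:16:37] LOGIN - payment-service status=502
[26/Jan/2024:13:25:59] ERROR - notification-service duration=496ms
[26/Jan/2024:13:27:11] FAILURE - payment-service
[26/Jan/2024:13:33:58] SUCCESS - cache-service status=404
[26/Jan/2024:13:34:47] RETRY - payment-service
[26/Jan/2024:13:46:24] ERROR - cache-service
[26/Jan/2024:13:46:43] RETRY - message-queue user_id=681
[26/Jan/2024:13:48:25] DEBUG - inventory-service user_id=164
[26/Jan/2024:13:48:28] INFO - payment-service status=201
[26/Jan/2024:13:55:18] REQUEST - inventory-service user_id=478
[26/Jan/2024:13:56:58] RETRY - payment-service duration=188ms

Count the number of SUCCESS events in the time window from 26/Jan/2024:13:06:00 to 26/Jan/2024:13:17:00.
0

To count events in the time window:

1. Window boundaries: 26/Jan/2024:13:06:00 to 26/Jan/2024:13:17:00
2. Filter for SUCCESS events within this window
3. Count matching events: 0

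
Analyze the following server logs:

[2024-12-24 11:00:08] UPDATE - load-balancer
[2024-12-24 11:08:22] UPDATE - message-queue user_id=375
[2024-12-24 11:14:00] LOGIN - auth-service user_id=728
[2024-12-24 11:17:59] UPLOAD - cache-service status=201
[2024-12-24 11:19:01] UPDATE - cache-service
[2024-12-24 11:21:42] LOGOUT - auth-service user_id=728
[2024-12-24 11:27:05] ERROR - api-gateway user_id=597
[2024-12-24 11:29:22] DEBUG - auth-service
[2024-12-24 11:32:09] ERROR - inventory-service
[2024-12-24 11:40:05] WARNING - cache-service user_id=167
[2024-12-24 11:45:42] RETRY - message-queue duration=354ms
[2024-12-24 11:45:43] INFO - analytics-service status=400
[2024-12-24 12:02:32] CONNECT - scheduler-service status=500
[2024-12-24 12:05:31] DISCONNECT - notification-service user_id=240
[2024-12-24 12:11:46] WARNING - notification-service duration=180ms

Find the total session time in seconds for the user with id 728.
462

To calculate session duration:

1. Find LOGIN event for user_id=728: 2024-12-24 11:14:00
2. Find LOGOUT event for user_id=728: 2024-12-24 11:21:42
3. Session duration: 2024-12-24 11:21:42 - 2024-12-24 11:14:00 = 462 seconds (7 minutes)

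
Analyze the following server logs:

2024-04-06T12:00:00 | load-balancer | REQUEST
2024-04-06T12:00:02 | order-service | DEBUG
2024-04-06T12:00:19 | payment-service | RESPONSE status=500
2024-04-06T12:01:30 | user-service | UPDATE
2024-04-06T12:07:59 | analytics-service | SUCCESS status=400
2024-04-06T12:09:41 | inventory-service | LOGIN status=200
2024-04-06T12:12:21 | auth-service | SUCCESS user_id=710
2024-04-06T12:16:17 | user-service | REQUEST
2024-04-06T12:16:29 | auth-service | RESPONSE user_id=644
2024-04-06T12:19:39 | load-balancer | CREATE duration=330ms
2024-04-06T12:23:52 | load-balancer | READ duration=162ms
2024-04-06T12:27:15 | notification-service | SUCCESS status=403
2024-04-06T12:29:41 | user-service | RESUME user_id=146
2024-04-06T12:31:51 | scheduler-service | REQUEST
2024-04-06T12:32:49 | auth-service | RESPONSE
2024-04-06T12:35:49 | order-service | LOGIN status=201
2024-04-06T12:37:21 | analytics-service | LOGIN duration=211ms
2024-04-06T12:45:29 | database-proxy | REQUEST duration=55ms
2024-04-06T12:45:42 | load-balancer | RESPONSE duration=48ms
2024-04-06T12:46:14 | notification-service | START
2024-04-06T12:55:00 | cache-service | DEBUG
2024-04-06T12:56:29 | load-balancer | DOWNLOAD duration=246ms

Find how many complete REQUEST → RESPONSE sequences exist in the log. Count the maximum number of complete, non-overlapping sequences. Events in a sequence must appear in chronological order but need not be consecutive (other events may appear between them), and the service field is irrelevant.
4

To count sequences:

1. Look for pattern: REQUEST → RESPONSE
2. Greedily scan the log in chronological order, matching each sequence element in turn (ignoring service)
3. Each time the full pattern completes, increment the count and restart matching from the next event
4. Complete non-overlapping sequences found: 4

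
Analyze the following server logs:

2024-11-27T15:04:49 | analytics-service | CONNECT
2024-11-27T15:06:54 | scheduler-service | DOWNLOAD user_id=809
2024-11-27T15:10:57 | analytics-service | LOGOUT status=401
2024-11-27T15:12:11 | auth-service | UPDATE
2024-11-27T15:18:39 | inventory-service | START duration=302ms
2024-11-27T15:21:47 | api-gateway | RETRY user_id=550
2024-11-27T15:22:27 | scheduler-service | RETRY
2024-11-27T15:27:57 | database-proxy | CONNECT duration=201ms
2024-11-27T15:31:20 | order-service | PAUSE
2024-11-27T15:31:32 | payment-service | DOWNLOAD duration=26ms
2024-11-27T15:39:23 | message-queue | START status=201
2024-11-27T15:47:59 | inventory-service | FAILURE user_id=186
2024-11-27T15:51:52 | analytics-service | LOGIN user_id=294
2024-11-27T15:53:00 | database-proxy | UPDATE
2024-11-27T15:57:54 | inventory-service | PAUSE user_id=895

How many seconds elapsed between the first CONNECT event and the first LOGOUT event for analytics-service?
368

To find the time between events:

1. Locate the first CONNECT event for analytics-service: 2024-11-27T15:04:49
2. Locate the first LOGOUT event for analytics-service: 2024-11-27T15:10:57
3. Calculate the difference: 2024-11-27T15:10:57 - 2024-11-27T15:04:49 = 368 seconds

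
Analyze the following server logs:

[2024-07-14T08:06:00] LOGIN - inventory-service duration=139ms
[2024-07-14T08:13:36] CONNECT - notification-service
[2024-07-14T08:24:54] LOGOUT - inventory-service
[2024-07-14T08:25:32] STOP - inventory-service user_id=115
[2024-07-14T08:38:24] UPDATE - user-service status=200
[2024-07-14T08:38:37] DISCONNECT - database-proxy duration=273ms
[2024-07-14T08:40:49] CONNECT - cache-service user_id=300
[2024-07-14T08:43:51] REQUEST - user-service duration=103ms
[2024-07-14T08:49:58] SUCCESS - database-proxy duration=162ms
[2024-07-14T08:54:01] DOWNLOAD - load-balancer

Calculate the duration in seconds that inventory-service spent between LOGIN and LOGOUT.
1134

To calculate state duration:

1. Find LOGIN event for inventory-service: 2024-07-14T08:06:00
2. Find LOGOUT event for inventory-service: 2024-07-14T08:24:54
3. Calculate duration: 2024-07-14T08:24:54 - 2024-07-14T08:06:00 = 1134 seconds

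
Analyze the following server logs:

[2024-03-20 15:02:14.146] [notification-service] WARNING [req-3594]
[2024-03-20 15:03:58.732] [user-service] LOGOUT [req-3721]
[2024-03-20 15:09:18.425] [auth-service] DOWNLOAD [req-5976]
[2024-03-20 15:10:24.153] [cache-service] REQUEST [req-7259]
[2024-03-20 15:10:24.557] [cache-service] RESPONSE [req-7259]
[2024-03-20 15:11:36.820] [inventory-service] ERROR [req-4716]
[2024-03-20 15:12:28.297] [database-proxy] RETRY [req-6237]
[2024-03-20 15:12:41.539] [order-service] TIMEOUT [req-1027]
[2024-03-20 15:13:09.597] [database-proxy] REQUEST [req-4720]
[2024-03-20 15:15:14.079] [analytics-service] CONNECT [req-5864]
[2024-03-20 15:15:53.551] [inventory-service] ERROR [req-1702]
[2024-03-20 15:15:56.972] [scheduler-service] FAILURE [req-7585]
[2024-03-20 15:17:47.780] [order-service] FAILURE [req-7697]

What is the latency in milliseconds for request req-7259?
404

To calculate latency:

1. Find REQUEST with id req-7259: 2024-03-20 15:10:24.153
2. Find RESPONSE with id req-7259: 2024-03-20 15:10:24.557
3. Latency: 2024-03-20 15:10:24.557 - 2024-03-20 15:10:24.153 = 404ms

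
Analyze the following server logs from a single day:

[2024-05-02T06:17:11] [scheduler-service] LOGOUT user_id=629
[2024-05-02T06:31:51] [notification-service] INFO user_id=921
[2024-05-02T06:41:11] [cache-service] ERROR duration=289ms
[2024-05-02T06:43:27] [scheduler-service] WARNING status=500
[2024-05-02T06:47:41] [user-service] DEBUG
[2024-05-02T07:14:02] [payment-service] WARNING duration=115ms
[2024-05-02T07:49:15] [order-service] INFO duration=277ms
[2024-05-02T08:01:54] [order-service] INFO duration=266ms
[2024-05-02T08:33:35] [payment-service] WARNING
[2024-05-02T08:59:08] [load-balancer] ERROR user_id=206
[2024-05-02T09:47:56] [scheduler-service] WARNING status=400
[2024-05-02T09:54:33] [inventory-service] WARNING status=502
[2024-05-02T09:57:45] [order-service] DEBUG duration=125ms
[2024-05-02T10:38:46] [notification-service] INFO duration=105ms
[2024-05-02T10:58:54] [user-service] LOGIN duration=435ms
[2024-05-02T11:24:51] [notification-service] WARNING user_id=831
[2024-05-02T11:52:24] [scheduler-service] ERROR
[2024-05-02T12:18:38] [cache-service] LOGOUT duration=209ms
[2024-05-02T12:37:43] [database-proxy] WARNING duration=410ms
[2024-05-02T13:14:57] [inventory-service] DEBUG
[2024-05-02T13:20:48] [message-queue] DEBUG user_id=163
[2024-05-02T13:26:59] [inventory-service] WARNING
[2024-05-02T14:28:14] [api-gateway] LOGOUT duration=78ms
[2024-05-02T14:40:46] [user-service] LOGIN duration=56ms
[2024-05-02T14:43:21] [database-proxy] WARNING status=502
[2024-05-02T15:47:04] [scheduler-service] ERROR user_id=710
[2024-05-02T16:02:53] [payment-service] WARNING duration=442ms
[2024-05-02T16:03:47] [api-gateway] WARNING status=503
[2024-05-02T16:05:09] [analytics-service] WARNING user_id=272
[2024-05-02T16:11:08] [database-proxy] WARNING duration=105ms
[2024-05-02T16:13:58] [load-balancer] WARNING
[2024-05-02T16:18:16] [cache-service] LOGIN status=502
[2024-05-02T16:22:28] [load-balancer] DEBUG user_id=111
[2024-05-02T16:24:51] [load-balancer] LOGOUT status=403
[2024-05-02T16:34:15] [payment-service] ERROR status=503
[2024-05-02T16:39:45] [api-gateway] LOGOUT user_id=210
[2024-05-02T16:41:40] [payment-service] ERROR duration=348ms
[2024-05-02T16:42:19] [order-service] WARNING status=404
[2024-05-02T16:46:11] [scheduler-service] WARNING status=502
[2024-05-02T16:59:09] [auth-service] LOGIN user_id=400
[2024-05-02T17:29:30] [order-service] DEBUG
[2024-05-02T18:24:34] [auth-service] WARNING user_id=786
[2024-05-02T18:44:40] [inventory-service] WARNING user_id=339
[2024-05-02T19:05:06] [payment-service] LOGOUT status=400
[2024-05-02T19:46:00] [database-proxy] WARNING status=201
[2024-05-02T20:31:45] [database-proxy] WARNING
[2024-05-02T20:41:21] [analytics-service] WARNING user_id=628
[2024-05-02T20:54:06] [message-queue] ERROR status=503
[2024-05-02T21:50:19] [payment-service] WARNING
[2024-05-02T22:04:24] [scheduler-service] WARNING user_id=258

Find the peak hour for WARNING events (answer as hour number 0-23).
16

To find the peak hour:

1. Group all WARNING events by hour
2. Count events in each hour
3. Find hour with maximum count
4. Peak hour: 16 (with 7 events)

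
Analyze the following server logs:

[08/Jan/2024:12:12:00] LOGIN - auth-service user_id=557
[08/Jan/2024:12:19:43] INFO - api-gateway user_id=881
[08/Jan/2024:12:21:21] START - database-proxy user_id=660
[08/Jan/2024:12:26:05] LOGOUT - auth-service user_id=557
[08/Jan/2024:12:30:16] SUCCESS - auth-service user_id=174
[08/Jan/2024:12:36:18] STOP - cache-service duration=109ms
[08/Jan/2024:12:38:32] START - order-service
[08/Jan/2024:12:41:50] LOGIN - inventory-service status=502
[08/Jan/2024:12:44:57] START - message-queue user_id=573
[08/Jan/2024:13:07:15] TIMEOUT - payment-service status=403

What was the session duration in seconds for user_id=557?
845

To calculate session duration:

1. Find LOGIN event for user_id=557: 08/Jan/2024:12:12:00
2. Find LOGOUT event for user_id=557: 08/Jan/2024:12:26:05
3. Session duration: 08/Jan/2024:12:26:05 - 08/Jan/2024:12:12:00 = 845 seconds (14 minutes)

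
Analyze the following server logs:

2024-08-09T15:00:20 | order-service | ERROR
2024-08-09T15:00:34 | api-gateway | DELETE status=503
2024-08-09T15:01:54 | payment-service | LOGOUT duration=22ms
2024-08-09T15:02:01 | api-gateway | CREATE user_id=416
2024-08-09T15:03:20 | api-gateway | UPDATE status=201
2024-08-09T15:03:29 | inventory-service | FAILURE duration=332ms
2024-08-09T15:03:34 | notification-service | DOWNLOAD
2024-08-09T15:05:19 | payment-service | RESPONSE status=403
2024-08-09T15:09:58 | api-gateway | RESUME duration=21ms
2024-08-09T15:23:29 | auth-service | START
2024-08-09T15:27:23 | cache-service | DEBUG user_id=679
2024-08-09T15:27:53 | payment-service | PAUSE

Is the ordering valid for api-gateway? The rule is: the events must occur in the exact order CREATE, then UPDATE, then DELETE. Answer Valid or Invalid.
Invalid

To validate ordering:

1. Required order: CREATE → UPDATE → DELETE
2. Rule: the events must occur in the exact order CREATE, then UPDATE, then DELETE
3. Check actual order of events for api-gateway
4. Result: Invalid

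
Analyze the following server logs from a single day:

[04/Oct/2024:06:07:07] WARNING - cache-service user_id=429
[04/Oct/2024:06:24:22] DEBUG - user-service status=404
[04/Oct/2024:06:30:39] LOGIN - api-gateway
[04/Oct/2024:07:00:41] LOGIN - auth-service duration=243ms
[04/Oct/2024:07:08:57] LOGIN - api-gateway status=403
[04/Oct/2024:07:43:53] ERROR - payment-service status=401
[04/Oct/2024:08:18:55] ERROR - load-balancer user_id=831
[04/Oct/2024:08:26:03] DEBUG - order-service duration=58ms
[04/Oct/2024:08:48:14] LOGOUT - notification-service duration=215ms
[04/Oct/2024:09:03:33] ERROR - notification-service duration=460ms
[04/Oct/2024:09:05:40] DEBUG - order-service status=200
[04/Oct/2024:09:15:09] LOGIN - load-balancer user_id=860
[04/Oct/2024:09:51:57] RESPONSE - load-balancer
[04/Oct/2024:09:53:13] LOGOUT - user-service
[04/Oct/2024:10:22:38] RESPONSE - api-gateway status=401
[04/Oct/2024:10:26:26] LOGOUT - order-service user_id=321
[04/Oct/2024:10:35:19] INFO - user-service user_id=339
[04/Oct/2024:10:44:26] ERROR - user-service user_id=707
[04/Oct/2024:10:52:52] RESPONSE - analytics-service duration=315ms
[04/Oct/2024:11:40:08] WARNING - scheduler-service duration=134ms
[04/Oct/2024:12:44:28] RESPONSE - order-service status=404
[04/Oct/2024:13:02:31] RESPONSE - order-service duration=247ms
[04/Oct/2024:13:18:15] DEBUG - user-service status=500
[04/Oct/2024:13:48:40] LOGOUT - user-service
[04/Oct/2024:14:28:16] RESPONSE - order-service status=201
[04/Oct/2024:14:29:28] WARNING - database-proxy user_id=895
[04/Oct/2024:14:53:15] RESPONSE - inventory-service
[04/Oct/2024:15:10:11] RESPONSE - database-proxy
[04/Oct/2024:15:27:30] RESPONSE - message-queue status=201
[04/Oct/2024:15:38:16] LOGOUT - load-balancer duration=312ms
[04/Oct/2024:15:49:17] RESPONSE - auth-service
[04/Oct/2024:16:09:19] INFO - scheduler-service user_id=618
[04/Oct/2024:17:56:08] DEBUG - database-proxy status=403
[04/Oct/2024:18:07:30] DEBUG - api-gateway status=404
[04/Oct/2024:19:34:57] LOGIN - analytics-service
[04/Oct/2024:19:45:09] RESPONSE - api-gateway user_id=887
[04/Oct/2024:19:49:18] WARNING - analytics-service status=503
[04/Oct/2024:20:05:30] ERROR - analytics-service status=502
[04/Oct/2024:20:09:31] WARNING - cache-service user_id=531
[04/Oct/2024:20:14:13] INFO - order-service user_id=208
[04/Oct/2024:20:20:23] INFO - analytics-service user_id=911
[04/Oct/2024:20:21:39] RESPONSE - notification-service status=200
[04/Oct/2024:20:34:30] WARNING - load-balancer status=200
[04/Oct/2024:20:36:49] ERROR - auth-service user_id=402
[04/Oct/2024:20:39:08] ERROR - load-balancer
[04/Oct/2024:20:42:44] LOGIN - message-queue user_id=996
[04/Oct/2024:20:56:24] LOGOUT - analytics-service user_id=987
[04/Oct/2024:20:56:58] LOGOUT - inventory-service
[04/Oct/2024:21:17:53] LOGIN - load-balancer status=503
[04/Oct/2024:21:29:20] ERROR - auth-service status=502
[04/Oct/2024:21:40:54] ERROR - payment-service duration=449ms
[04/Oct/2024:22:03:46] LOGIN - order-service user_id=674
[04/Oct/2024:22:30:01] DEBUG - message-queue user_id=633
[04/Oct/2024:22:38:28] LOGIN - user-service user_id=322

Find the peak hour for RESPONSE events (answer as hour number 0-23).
15

To find the peak hour:

1. Group all RESPONSE events by hour
2. Count events in each hour
3. Find hour with maximum count
4. Peak hour: 15 (with 3 events)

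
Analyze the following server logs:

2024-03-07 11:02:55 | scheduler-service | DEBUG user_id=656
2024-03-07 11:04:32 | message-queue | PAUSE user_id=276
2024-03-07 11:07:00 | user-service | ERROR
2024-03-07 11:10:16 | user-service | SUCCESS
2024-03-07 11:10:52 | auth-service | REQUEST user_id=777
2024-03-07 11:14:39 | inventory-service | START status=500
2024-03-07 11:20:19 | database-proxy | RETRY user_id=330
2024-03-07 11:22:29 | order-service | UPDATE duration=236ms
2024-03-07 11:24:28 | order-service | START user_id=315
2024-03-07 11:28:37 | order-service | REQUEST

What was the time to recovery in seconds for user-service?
196

To calculate recovery time:

1. Find ERROR event for user-service: 2024-03-07 11:07:00
2. Find next SUCCESS event for user-service: 2024-03-07 11:10:16
3. Recovery time: 2024-03-07 11:10:16 - 2024-03-07 11:07:00 = 196 seconds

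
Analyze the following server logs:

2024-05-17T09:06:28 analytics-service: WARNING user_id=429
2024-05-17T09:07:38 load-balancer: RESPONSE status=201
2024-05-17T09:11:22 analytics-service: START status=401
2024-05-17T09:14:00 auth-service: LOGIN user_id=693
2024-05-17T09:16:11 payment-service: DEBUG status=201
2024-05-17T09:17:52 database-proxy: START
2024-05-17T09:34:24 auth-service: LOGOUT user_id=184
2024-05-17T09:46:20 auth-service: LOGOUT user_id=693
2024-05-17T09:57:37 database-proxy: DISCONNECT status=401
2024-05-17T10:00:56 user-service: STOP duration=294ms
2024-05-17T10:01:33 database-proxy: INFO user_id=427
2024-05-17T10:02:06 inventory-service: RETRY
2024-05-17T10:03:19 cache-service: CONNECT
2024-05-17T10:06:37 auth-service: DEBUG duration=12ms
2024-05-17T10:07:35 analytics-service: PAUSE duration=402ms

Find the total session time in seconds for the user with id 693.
1940

To calculate session duration:

1. Find LOGIN event for user_id=693: 2024-05-17T09:14:00
2. Find LOGOUT event for user_id=693: 2024-05-17T09:46:20
3. Session duration: 2024-05-17T09:46:20 - 2024-05-17T09:14:00 = 1940 seconds (32 minutes)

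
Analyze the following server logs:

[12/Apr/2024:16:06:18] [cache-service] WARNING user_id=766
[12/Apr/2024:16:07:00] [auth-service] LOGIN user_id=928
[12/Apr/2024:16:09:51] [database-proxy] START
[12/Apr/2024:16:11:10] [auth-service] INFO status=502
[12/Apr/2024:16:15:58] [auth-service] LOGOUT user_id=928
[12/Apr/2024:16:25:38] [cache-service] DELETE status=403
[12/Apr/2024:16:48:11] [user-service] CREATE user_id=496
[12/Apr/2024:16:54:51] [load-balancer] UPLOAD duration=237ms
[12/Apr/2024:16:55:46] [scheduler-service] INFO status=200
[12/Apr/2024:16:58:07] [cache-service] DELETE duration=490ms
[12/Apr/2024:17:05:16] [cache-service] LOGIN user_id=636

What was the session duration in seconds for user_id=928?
538

To calculate session duration:

1. Find LOGIN event for user_id=928: 12/Apr/2024:16:07:00
2. Find LOGOUT event for user_id=928: 12/Apr/2024:16:15:58
3. Session duration: 12/Apr/2024:16:15:58 - 12/Apr/2024:16:07:00 = 538 seconds (8 minutes)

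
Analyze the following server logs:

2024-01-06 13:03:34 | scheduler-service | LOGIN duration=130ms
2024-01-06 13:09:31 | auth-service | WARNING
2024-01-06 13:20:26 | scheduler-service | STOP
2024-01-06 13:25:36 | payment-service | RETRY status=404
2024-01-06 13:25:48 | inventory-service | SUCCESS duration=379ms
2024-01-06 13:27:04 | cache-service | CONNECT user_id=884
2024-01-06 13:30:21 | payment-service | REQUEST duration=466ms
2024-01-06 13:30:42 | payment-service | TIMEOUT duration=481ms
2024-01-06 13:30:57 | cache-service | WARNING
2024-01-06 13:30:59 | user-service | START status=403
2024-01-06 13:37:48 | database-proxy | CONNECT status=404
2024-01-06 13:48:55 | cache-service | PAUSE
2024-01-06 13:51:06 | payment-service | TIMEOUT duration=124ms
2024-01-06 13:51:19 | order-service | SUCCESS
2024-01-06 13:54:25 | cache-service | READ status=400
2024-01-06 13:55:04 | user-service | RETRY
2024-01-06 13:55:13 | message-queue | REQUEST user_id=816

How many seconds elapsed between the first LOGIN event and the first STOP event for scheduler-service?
1012

To find the time between events:

1. Locate the first LOGIN event for scheduler-service: 2024-01-06 13:03:34
2. Locate the first STOP event for scheduler-service: 2024-01-06 13:20:26
3. Calculate the difference: 2024-01-06 13:20:26 - 2024-01-06 13:03:34 = 1012 seconds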